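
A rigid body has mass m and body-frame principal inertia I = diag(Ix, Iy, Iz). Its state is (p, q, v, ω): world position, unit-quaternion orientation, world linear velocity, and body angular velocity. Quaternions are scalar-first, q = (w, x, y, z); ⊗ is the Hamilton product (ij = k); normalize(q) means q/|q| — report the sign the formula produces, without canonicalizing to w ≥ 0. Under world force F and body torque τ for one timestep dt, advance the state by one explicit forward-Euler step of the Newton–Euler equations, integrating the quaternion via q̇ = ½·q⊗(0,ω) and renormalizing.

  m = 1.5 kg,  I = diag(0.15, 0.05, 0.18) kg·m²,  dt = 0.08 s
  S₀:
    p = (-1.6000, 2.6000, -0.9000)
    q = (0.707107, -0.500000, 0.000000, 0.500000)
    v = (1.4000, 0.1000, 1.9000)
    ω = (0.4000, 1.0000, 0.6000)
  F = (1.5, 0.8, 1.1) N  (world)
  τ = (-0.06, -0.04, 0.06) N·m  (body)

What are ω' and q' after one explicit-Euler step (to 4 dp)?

precession coupling ω×(Iω) = (0.0780, -0.0072, -0.0400)
α = I⁻¹(τ − ω×Iω) = (-0.9200, -0.6560, 0.5556)
ω' = ω + α·dt = (0.3264, 0.9475, 0.6444)
2q̇ = q⊗(0,ω) = (-0.1000000, -0.2171572, 1.2071070, -0.0757358)
updated quaternion q' = (0.7023, -0.5081, 0.0482, 0.4964)

ω' = (0.3264, 0.9475, 0.6444)
q' = (0.7023, -0.5081, 0.0482, 0.4964)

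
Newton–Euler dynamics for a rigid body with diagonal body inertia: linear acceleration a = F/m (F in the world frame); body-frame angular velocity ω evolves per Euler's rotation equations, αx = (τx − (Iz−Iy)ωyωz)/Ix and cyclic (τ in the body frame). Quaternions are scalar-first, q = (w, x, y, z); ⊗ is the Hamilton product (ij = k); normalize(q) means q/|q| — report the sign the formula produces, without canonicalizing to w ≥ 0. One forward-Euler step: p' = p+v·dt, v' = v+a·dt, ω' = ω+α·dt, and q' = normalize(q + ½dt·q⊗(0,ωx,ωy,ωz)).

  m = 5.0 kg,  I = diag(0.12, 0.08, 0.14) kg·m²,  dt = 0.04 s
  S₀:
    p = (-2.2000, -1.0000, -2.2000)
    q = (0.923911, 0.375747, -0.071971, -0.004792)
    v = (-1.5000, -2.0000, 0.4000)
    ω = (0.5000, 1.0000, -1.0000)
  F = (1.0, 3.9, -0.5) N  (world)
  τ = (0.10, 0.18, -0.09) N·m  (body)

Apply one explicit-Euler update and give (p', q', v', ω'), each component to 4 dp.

p' = (-2.2600, -1.0800, -2.1840)
q' = (0.9211, 0.3863, -0.0460, -0.0150)
v' = (-1.4920, -1.9688, 0.3960)
ω' = (0.5533, 1.0850, -1.0200)

gyro term ω×Iω = (-0.0600, 0.0100, -0.0200)
angular accel α = (1.3333, 2.1250, -0.5000)
ω + α·dt = (0.5533, 1.0850, -1.0200)
q⊗(0,ω) = (-0.1206945, 0.5387185, 1.2972620, -0.5121785)
updated quaternion q' = (0.9211, 0.3863, -0.0460, -0.0150)
a = (0.2000, 0.7800, -0.1000)
p + v·dt = (-2.2600, -1.0800, -2.1840)
new velocity v' = (-1.4920, -1.9688, 0.3960)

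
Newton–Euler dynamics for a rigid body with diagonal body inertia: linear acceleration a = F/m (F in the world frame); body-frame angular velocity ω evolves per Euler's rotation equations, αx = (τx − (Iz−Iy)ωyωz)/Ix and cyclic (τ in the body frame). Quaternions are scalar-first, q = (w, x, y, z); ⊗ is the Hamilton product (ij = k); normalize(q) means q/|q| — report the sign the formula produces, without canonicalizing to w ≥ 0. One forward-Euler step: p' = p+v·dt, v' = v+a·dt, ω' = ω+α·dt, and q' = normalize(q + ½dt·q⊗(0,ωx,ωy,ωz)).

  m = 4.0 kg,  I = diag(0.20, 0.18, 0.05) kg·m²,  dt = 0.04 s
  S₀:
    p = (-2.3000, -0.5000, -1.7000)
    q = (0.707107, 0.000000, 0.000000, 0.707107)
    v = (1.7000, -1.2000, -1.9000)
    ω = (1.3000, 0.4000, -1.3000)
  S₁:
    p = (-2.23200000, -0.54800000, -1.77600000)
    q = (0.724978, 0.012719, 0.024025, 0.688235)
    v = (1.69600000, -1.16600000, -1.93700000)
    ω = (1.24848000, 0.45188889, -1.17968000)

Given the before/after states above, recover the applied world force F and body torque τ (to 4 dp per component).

F = (-0.4000, 3.4000, -3.7000)
τ = (-0.1900, -0.0200, 0.1400)

Δω = ω₁−ω₀ = (-0.05152000, 0.05188889, 0.12032000)
gyro term ω₀×Iω₀ = (0.0676, -0.2535, -0.0104)
τ = I·(Δω/dt) + ω₀×(Iω₀) = (-0.1900, -0.0200, 0.1400)
velocity change Δv = (-0.00400000, 0.03400000, -0.03700000)
applied force F = (-0.4000, 3.4000, -3.7000)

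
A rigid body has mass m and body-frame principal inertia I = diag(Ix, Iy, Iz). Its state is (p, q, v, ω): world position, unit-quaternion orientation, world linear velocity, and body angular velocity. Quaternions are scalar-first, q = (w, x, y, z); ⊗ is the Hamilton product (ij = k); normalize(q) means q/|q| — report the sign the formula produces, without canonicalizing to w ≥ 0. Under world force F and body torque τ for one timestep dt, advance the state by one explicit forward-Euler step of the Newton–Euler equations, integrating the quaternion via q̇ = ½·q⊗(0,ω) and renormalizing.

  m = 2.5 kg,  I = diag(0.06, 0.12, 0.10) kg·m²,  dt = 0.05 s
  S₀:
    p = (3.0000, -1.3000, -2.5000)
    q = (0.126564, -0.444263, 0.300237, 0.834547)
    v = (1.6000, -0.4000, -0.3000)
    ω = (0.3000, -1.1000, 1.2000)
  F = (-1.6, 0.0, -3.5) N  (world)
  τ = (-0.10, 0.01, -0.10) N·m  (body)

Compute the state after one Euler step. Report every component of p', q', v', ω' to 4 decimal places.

p' = (3.0800, -1.3200, -2.5150)
q' = (0.1130, -0.4110, 0.3161, 0.8476)
v' = (1.5680, -0.4000, -0.3700)
ω' = (0.1947, -1.0898, 1.1599)

a = F/m = (-0.6400, 0.0000, -1.4000)
p + v·dt = (3.0800, -1.3200, -2.5150)
v' = v + a·dt = (1.5680, -0.4000, -0.3700)
ω×(Iω) gyroscopic = (0.0264, -0.0144, -0.0198)
(τ − ω×Iω)/I = (-2.1067, 0.2033, -0.8020)
ω + α·dt = (0.1947, -1.0898, 1.1599)
q⊗(0,ω) = (-0.5379168, 1.3162553, 0.6442593, 0.5504950)
updated quaternion q' = (0.1130, -0.4110, 0.3161, 0.8476)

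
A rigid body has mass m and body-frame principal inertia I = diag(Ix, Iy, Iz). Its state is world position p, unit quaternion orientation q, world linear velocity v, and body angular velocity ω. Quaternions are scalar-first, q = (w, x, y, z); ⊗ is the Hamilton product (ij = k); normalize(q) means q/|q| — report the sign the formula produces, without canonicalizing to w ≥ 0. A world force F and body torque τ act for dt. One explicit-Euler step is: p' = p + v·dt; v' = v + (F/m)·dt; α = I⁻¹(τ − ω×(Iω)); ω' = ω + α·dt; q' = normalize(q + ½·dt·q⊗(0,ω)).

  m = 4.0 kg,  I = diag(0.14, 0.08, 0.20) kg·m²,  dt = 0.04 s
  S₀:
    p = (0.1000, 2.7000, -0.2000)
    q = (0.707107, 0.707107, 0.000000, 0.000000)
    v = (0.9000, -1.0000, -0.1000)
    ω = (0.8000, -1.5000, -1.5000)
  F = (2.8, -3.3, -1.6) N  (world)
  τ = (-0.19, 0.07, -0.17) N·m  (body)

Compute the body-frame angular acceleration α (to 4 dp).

α = (-3.2857, -0.0250, -1.2100)

ω×(Iω) gyroscopic = (0.2700, 0.0720, 0.0720)
angular accel α = (-3.2857, -0.0250, -1.2100)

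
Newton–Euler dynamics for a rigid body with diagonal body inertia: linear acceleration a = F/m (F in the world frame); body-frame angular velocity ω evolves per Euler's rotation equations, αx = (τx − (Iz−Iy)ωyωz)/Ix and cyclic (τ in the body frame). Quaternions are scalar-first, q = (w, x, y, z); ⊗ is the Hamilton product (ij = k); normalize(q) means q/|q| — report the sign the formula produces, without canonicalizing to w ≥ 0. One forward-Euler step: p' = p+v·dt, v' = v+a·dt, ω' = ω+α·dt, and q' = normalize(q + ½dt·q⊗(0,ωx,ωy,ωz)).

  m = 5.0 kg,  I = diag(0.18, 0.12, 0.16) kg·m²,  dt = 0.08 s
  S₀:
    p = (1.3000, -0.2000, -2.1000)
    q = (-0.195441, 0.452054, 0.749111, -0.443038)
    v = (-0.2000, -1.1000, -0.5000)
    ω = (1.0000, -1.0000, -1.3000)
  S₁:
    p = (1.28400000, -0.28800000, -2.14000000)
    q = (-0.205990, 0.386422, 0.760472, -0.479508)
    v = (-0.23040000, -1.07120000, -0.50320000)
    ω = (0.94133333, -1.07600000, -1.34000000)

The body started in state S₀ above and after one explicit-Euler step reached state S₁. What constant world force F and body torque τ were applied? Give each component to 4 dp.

F = (-1.9000, 1.8000, -0.2000)
τ = (-0.0800, -0.1400, -0.0200)

v₁ − v₀ = (-0.03040000, 0.02880000, -0.00320000)
m·(v₁−v₀)/dt = (-1.9000, 1.8000, -0.2000)
ω₁ − ω₀ = (-0.05866667, -0.07600000, -0.04000000)
applied torque τ = (-0.0800, -0.1400, -0.0200)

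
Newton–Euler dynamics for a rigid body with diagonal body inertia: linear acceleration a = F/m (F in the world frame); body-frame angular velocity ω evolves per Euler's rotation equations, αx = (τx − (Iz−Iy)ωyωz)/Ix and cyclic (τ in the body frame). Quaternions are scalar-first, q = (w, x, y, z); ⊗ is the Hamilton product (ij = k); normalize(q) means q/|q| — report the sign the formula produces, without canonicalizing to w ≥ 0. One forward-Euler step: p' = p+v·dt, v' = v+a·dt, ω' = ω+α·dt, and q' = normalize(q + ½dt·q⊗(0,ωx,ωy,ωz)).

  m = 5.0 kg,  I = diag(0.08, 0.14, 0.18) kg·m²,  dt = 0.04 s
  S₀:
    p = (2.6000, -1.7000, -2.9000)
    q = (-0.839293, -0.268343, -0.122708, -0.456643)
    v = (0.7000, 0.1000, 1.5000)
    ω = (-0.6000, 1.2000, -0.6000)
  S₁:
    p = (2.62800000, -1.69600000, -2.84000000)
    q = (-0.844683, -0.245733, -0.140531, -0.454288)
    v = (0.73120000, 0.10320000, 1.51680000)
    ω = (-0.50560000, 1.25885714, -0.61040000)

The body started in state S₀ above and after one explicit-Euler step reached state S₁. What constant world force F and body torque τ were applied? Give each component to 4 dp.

F = (3.9000, 0.4000, 2.1000)
τ = (0.1600, 0.1700, -0.0900)

Δω = ω₁−ω₀ = (0.09440000, 0.05885714, -0.01040000)
τ = I·(Δω/dt) + ω₀×(Iω₀) = (0.1600, 0.1700, -0.0900)
v₁ − v₀ = (0.03120000, 0.00320000, 0.01680000)
applied force F = (3.9000, 0.4000, 2.1000)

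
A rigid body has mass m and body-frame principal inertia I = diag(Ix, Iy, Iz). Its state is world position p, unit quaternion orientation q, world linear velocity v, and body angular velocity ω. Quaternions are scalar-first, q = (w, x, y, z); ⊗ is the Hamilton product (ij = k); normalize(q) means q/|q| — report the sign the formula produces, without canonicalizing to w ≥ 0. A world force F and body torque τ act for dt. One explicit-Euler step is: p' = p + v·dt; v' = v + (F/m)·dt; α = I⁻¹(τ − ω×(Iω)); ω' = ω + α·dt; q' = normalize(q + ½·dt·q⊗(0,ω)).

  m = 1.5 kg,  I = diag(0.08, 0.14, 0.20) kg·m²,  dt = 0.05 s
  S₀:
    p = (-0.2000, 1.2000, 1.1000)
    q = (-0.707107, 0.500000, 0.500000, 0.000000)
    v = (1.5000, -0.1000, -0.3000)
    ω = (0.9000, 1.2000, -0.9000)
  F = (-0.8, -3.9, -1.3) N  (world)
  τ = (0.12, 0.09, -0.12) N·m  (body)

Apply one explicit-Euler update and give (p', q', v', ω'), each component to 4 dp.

gyro term ω×Iω = (-0.0648, 0.0972, 0.0648)
angular accel α = (2.3100, -0.0514, -0.9240)
new body rate ω' = (1.0155, 1.1974, -0.9462)
2q̇ = q⊗(0,ω) = (-1.0500000, -1.0863963, -0.3985284, 0.7863963)
updated quaternion q' = (-0.7327, 0.4724, 0.4896, 0.0196)
p + v·dt = (-0.1250, 1.1950, 1.0850)
v + (F/m)dt = (1.4733, -0.2300, -0.3433)

p' = (-0.1250, 1.1950, 1.0850)
q' = (-0.7327, 0.4724, 0.4896, 0.0196)
v' = (1.4733, -0.2300, -0.3433)
ω' = (1.0155, 1.1974, -0.9462)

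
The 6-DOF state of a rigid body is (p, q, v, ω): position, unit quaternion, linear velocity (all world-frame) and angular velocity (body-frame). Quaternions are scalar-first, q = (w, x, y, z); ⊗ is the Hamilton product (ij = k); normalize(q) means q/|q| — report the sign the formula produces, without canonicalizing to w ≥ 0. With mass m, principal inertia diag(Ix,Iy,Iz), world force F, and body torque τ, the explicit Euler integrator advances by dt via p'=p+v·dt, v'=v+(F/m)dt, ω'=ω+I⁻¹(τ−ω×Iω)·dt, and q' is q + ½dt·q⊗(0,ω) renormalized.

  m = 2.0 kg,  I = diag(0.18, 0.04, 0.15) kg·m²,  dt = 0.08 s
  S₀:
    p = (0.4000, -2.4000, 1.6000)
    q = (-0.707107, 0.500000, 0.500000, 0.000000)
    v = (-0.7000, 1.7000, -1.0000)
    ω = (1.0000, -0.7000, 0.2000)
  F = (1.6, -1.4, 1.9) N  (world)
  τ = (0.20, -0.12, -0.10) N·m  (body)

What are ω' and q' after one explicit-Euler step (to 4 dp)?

ω' = (1.0957, -0.9520, 0.0944)
q' = (-0.7122, 0.4751, 0.5152, -0.0396)

ω×(Iω) gyroscopic = (-0.0154, 0.0060, 0.0980)
α = I⁻¹(τ − ω×Iω) = (1.1967, -3.1500, -1.3200)
new body rate ω' = (1.0957, -0.9520, 0.0944)
Hamilton product q⊗(0,ω) = (-0.1500000, -0.6071070, 0.3949749, -0.9914214)
q + ½dt·q⊗(0,ω), renormalized = (-0.7122, 0.4751, 0.5152, -0.0396)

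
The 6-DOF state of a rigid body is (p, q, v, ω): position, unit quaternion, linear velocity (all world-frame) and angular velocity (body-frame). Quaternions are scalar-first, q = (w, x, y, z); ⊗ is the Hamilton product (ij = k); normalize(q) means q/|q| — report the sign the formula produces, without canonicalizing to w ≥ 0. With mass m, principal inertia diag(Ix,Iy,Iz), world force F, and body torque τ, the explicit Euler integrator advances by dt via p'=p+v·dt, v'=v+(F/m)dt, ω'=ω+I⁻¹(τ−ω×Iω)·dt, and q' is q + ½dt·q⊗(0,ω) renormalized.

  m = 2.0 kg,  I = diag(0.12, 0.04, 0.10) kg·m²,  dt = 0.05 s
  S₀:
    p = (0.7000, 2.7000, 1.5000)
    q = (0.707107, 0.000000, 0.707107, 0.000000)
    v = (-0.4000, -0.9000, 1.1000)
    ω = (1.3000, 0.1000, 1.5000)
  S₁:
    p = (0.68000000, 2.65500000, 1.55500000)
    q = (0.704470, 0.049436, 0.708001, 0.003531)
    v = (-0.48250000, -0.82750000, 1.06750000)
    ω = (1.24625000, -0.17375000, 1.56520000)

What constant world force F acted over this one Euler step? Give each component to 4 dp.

F = (-3.3000, 2.9000, -1.3000)

velocity change Δv = (-0.08250000, 0.07250000, -0.03250000)
F = m·Δv/dt = (-3.3000, 2.9000, -1.3000)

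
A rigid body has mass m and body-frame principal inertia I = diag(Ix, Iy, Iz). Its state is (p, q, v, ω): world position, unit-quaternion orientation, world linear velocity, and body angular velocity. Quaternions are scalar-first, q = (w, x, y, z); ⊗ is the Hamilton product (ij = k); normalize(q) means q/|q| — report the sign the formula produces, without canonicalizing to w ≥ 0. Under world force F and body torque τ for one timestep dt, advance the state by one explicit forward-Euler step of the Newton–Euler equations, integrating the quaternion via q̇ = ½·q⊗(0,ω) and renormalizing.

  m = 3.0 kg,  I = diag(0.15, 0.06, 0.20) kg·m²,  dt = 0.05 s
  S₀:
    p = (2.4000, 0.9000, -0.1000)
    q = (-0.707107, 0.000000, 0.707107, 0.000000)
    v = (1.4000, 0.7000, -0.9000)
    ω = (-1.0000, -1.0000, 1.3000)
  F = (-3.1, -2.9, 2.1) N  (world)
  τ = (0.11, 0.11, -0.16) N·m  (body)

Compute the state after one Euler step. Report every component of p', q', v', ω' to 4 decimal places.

α = I⁻¹(τ − ω×Iω) = (1.9467, 0.7500, -0.3500)
ω + α·dt = (-0.9027, -0.9625, 1.2825)
Hamilton product q⊗(0,ω) = (0.7071070, 1.6263461, 0.7071070, -0.2121321)
q + ½dt·q⊗(0,ω), renormalized = (-0.6886, 0.0406, 0.7240, -0.0053)
a = F/m = (-1.0333, -0.9667, 0.7000)
p' = p + v·dt = (2.4700, 0.9350, -0.1450)
v' = v + a·dt = (1.3483, 0.6517, -0.8650)

p' = (2.4700, 0.9350, -0.1450)
q' = (-0.6886, 0.0406, 0.7240, -0.0053)
v' = (1.3483, 0.6517, -0.8650)
ω' = (-0.9027, -0.9625, 1.2825)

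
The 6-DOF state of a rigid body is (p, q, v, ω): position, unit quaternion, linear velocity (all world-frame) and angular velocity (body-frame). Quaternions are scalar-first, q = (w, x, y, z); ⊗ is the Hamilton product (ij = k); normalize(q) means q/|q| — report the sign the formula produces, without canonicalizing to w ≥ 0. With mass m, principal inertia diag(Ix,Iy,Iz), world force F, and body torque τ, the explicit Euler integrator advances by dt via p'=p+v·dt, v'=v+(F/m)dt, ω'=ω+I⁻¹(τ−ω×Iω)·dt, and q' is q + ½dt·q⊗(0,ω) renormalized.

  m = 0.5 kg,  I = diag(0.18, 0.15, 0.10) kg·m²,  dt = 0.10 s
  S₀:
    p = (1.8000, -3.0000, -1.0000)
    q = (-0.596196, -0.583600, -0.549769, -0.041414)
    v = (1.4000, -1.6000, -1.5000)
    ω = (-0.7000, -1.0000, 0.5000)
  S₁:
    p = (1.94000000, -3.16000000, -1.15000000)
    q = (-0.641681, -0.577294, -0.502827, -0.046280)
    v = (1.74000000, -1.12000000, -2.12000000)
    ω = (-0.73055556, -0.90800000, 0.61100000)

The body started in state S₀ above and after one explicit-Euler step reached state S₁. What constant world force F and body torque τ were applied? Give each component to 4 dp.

F = (1.7000, 2.4000, -3.1000)
τ = (-0.0300, 0.1100, 0.0900)

Δv = v₁−v₀ = (0.34000000, 0.48000000, -0.62000000)
F = m·Δv/dt = (1.7000, 2.4000, -3.1000)
ω₁ − ω₀ = (-0.03055556, 0.09200000, 0.11100000)
ω₀×(Iω₀) = (0.0250, -0.0280, -0.0210)
τ = I·(Δω/dt) + ω₀×(Iω₀) = (-0.0300, 0.1100, 0.0900)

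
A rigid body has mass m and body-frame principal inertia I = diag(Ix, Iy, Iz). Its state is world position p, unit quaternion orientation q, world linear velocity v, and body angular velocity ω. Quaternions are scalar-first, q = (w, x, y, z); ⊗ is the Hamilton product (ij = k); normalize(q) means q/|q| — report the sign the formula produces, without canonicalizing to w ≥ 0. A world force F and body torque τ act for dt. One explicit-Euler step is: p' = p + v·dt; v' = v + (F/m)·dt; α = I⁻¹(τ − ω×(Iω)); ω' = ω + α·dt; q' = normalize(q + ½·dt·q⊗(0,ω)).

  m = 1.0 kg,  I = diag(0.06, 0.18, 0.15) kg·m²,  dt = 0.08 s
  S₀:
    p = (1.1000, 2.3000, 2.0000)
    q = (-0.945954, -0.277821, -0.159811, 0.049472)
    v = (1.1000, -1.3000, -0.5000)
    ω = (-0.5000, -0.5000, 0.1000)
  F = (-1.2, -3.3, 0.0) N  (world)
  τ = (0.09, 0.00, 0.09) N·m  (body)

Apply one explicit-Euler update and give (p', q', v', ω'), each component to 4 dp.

ω×(Iω) gyroscopic = (0.0015, 0.0045, 0.0300)
(τ − ω×Iω)/I = (1.4750, -0.0250, 0.4000)
new body rate ω' = (-0.3820, -0.5020, 0.1320)
2q̇ = q⊗(0,ω) = (-0.2237632, 0.4817319, 0.4760231, -0.0355904)
q + ½dt·q⊗(0,ω), renormalized = (-0.9545, -0.2584, -0.1407, 0.0480)
a = F/m = (-1.2000, -3.3000, 0.0000)
p' = p + v·dt = (1.1880, 2.1960, 1.9600)
v' = v + a·dt = (1.0040, -1.5640, -0.5000)

p' = (1.1880, 2.1960, 1.9600)
q' = (-0.9545, -0.2584, -0.1407, 0.0480)
v' = (1.0040, -1.5640, -0.5000)
ω' = (-0.3820, -0.5020, 0.1320)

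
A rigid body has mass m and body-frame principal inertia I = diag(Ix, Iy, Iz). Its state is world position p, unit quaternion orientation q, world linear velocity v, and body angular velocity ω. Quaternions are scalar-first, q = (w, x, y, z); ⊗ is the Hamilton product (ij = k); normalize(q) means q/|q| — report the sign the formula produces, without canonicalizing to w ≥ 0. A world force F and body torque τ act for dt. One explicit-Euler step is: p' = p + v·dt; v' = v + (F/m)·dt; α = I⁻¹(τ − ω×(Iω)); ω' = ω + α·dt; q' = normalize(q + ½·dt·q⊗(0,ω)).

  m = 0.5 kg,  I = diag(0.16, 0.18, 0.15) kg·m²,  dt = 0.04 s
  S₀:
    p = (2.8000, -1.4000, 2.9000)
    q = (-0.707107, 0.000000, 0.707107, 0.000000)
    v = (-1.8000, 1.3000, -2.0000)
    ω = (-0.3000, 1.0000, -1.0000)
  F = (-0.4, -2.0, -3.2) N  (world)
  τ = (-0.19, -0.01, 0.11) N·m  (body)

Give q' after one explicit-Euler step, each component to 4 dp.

q⊗(0,ω) = (-0.7071070, -0.4949749, -0.7071070, 0.9192391)
q + ½dt·q⊗(0,ω), renormalized = (-0.7209, -0.0099, 0.6927, 0.0184)

q' = (-0.7209, -0.0099, 0.6927, 0.0184)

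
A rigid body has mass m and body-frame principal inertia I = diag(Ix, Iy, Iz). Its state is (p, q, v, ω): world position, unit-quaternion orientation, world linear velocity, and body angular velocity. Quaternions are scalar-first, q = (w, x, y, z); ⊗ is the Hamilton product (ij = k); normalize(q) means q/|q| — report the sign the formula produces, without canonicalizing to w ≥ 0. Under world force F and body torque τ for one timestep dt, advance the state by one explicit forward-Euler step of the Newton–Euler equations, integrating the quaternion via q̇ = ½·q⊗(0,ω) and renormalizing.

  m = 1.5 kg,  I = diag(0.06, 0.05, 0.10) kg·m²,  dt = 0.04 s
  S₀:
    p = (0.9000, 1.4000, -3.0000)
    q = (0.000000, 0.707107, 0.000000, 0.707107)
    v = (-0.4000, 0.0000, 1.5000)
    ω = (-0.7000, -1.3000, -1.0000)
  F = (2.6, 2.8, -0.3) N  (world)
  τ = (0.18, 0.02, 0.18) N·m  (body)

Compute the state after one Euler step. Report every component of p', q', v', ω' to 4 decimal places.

p' = (0.8840, 1.4000, -2.9400)
q' = (0.0240, 0.7250, 0.0042, 0.6883)
v' = (-0.3307, 0.0747, 1.4920)
ω' = (-0.6233, -1.2616, -0.9244)

gyro term ω×Iω = (0.0650, -0.0280, -0.0091)
angular accel α = (1.9167, 0.9600, 1.8910)
ω' = ω + α·dt = (-0.6233, -1.2616, -0.9244)
Hamilton product q⊗(0,ω) = (1.2020819, 0.9192391, 0.2121321, -0.9192391)
updated quaternion q' = (0.0240, 0.7250, 0.0042, 0.6883)
new position p' = (0.8840, 1.4000, -2.9400)
new velocity v' = (-0.3307, 0.0747, 1.4920)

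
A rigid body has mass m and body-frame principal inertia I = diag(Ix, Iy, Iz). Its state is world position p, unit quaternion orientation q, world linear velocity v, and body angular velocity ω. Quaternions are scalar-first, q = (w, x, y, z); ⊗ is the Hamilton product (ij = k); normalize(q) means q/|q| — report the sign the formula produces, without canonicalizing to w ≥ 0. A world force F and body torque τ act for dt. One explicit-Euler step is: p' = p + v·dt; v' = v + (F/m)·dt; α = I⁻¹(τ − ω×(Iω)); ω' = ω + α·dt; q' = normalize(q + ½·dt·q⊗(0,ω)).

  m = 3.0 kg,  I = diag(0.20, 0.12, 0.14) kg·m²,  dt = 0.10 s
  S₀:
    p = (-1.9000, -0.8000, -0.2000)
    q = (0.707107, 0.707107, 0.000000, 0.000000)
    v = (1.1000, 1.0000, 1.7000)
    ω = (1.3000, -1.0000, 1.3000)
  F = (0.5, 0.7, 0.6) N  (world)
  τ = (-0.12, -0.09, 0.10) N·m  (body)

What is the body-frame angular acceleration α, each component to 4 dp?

ω×(Iω) gyroscopic = (-0.0260, 0.1014, 0.1040)
(τ − ω×Iω)/I = (-0.4700, -1.5950, -0.0286)

α = (-0.4700, -1.5950, -0.0286)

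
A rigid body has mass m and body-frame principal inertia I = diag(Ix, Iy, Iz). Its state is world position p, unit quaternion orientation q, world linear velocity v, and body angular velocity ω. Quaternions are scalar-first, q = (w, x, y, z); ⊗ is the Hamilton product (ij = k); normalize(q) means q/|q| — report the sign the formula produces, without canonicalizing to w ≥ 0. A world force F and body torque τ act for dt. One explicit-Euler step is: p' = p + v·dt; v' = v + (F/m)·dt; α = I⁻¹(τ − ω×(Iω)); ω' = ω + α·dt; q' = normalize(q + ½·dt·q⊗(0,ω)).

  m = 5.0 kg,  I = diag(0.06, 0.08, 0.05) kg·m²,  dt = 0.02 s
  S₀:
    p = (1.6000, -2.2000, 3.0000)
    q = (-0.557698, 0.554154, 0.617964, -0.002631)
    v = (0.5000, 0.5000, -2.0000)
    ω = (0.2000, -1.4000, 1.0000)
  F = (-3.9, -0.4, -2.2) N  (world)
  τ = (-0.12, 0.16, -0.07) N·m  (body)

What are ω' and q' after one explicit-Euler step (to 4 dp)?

ω' = (0.1460, -1.3605, 0.9742)
q' = (-0.5500, 0.5591, 0.6201, -0.0172)

gyro term ω×Iω = (0.0420, 0.0020, -0.0056)
angular accel α = (-2.7000, 1.9750, -1.2880)
ω + α·dt = (0.1460, -1.3605, 0.9742)
2q̇ = q⊗(0,ω) = (0.7569498, 0.5027410, 0.2260970, -1.4571064)
q' = normalize(q + ½dt·q⊗(0,ω)) = (-0.5500, 0.5591, 0.6201, -0.0172)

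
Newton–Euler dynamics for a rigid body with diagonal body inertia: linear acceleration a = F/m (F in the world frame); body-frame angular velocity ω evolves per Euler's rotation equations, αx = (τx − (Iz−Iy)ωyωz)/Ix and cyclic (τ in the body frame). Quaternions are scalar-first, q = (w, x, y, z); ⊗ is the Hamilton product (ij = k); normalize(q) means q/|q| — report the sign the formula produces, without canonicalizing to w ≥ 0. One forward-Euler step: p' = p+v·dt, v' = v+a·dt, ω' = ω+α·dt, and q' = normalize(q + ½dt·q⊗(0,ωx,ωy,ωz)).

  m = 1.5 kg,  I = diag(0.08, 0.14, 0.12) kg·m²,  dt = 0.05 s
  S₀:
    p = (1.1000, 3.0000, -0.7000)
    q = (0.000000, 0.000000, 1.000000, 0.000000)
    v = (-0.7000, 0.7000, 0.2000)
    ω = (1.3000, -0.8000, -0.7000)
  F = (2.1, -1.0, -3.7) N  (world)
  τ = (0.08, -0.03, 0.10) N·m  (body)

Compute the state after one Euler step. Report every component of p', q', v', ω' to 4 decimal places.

a = (1.4000, -0.6667, -2.4667)
p' = p + v·dt = (1.0650, 3.0350, -0.6900)
new velocity v' = (-0.6300, 0.6667, 0.0767)
precession coupling ω×(Iω) = (-0.0112, 0.0364, -0.0624)
(τ − ω×Iω)/I = (1.1400, -0.4743, 1.3533)
ω' = ω + α·dt = (1.3570, -0.8237, -0.6323)
Hamilton product q⊗(0,ω) = (0.8000000, -0.7000000, 0.0000000, -1.3000000)
q + ½dt·q⊗(0,ω), renormalized = (0.0200, -0.0175, 0.9991, -0.0325)

p' = (1.0650, 3.0350, -0.6900)
q' = (0.0200, -0.0175, 0.9991, -0.0325)
v' = (-0.6300, 0.6667, 0.0767)
ω' = (1.3570, -0.8237, -0.6323)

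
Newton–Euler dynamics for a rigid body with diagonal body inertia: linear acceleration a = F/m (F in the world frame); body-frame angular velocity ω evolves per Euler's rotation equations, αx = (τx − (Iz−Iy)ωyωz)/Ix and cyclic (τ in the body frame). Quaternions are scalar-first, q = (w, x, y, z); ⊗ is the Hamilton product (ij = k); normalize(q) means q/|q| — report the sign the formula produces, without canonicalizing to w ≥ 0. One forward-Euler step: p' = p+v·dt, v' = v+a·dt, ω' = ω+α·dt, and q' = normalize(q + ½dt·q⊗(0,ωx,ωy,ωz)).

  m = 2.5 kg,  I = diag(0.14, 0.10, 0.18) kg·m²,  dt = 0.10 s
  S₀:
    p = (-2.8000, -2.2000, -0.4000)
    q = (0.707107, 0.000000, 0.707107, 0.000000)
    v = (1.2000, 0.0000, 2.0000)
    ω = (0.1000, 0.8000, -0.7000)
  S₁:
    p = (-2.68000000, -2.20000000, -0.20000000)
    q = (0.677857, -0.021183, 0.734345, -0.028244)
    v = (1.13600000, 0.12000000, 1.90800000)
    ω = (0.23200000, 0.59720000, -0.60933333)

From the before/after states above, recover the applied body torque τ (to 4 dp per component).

τ = (0.1400, -0.2000, 0.1600)

rate change Δω = (0.13200000, -0.20280000, 0.09066667)
ω₀×(Iω₀) = (-0.0448, 0.0028, -0.0032)
applied torque τ = (0.1400, -0.2000, 0.1600)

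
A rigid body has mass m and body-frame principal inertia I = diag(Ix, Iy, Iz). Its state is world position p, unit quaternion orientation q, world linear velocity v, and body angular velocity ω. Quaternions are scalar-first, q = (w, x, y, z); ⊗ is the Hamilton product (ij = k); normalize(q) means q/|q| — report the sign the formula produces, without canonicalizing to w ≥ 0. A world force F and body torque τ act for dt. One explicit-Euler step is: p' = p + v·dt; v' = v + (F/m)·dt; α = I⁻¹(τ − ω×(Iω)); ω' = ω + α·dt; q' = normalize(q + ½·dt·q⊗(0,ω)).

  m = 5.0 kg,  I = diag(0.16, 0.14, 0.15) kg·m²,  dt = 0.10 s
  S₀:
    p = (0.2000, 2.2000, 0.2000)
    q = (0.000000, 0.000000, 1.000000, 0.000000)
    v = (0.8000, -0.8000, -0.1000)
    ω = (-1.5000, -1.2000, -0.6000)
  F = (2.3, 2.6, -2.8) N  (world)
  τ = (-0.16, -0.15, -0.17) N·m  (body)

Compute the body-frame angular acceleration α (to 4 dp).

precession coupling ω×(Iω) = (0.0072, 0.0090, -0.0360)
angular accel α = (-1.0450, -1.1357, -0.8933)

α = (-1.0450, -1.1357, -0.8933)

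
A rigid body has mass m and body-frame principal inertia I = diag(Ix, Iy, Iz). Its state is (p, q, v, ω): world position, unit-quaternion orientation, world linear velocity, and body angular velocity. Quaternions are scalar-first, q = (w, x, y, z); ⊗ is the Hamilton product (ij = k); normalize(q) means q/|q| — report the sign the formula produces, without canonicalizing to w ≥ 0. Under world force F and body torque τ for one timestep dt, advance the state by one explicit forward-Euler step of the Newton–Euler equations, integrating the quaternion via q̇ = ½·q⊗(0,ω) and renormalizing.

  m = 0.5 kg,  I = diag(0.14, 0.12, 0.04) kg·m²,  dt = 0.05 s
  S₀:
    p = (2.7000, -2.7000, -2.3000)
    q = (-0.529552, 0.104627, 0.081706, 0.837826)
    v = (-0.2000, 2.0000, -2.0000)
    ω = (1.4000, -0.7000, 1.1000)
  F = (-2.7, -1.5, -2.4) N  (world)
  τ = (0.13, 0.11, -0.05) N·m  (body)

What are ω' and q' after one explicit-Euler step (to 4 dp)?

ω' = (1.4244, -0.7183, 1.0130)
q' = (-0.5542, 0.1029, 0.1173, 0.8176)

gyro term ω×Iω = (0.0616, 0.1540, 0.0196)
angular accel α = (0.4886, -0.3667, -1.7400)
new body rate ω' = (1.4244, -0.7183, 1.0130)
Hamilton product q⊗(0,ω) = (-1.0108922, -0.0650180, 1.4285531, -0.7701345)
updated quaternion q' = (-0.5542, 0.1029, 0.1173, 0.8176)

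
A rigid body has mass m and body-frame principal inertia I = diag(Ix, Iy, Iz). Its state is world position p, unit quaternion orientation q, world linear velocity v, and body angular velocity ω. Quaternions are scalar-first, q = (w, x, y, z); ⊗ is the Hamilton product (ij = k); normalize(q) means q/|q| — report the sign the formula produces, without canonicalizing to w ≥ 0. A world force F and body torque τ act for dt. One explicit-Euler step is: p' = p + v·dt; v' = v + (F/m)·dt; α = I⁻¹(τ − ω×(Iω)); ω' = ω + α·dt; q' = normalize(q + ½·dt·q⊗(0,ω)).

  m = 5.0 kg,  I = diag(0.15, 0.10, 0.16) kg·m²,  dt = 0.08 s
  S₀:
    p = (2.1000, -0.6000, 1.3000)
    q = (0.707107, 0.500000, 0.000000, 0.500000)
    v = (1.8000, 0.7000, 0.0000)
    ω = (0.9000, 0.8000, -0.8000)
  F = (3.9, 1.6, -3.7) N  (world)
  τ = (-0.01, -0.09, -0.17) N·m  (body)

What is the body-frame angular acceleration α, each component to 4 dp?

α = (0.1893, -0.9720, -0.8375)

gyro term ω×Iω = (-0.0384, 0.0072, -0.0360)
α = I⁻¹(τ − ω×Iω) = (0.1893, -0.9720, -0.8375)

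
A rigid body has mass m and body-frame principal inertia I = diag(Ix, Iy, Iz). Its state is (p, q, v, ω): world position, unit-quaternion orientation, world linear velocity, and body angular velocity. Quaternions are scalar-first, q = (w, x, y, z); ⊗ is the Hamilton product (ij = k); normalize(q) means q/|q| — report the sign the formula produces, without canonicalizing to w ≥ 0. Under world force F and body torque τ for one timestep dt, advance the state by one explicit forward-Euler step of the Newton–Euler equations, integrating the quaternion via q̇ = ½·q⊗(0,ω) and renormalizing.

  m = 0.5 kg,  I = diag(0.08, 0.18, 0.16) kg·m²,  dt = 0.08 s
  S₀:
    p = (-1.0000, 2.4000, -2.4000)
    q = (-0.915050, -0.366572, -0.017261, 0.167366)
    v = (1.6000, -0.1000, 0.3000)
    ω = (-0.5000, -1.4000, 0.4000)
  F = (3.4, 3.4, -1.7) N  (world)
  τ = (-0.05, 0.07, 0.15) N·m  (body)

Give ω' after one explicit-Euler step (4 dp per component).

ω' = (-0.5612, -1.3760, 0.4400)

ω×(Iω) gyroscopic = (0.0112, 0.0160, 0.0700)
α = I⁻¹(τ − ω×Iω) = (-0.7650, 0.3000, 0.5000)
ω' = ω + α·dt = (-0.5612, -1.3760, 0.4400)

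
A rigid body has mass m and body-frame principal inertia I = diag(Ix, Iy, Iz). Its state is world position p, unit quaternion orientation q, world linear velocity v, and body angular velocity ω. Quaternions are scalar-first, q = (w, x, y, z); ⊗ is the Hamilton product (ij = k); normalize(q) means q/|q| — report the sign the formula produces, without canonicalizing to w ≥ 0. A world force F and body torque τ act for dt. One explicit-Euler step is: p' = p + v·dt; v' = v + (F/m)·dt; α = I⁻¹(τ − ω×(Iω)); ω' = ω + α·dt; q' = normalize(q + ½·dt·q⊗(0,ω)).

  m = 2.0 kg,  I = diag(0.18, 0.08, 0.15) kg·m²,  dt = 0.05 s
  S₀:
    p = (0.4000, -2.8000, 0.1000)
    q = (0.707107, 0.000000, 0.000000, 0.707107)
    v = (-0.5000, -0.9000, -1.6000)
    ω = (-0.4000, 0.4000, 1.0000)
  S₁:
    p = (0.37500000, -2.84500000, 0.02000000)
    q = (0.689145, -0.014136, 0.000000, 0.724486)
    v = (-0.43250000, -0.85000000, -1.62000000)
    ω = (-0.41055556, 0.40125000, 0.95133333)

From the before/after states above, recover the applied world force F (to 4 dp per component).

F = (2.7000, 2.0000, -0.8000)

velocity change Δv = (0.06750000, 0.05000000, -0.02000000)
F = m·Δv/dt = (2.7000, 2.0000, -0.8000)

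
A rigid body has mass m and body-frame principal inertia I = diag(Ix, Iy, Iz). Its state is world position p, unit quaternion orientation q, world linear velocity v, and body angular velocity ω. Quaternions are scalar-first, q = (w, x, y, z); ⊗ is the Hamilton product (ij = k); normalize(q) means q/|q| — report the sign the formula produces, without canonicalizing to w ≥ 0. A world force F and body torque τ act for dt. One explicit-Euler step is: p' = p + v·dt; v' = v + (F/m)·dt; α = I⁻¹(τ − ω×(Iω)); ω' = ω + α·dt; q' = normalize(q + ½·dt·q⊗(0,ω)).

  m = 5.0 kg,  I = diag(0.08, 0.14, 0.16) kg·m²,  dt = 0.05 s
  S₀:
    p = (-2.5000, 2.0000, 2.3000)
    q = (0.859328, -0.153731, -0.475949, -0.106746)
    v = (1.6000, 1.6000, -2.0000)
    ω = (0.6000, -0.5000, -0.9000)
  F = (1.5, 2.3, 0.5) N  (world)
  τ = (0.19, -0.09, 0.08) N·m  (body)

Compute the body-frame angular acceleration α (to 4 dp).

α = (2.2625, -0.9514, 0.6125)

precession coupling ω×(Iω) = (0.0090, 0.0432, -0.0180)
angular accel α = (2.2625, -0.9514, 0.6125)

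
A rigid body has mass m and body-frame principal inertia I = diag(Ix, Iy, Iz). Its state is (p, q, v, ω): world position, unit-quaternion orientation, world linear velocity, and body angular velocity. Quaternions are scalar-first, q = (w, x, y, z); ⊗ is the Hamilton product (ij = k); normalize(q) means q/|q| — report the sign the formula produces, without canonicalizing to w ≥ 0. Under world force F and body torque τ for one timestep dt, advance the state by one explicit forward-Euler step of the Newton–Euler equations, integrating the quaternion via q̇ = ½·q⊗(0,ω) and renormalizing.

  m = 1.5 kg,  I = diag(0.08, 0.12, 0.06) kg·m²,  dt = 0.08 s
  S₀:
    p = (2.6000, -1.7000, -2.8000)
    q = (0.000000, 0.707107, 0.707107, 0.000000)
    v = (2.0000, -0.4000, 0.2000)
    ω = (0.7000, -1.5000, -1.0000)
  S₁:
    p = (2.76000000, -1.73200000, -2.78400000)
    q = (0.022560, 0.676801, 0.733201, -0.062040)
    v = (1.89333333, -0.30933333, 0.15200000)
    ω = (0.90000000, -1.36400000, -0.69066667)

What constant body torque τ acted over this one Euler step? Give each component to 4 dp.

rate change Δω = (0.20000000, 0.13600000, 0.30933333)
τ = I·(Δω/dt) + ω₀×(Iω₀) = (0.1100, 0.1900, 0.1900)

τ = (0.1100, 0.1900, 0.1900)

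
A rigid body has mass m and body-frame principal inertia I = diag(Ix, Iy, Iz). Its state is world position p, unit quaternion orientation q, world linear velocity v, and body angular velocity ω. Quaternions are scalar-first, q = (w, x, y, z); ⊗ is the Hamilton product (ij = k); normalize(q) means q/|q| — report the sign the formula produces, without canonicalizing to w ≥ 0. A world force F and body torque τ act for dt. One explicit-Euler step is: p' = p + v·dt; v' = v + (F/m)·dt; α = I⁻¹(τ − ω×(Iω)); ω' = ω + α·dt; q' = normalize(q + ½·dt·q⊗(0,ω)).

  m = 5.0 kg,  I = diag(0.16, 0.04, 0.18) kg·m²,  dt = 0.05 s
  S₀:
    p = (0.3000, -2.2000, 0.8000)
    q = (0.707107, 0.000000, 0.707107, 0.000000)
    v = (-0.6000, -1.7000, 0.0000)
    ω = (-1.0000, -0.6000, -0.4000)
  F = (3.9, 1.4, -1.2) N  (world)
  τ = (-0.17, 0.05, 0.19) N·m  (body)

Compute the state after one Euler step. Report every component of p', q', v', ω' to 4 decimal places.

linear accel F/m = (0.7800, 0.2800, -0.2400)
new position p' = (0.2700, -2.2850, 0.8000)
v' = v + a·dt = (-0.5610, -1.6860, -0.0120)
angular accel α = (-1.2725, 1.4500, 1.4556)
new body rate ω' = (-1.0636, -0.5275, -0.3272)
Hamilton product q⊗(0,ω) = (0.4242642, -0.9899498, -0.4242642, 0.4242642)
updated quaternion q' = (0.7174, -0.0247, 0.6962, 0.0106)

p' = (0.2700, -2.2850, 0.8000)
q' = (0.7174, -0.0247, 0.6962, 0.0106)
v' = (-0.5610, -1.6860, -0.0120)
ω' = (-1.0636, -0.5275, -0.3272)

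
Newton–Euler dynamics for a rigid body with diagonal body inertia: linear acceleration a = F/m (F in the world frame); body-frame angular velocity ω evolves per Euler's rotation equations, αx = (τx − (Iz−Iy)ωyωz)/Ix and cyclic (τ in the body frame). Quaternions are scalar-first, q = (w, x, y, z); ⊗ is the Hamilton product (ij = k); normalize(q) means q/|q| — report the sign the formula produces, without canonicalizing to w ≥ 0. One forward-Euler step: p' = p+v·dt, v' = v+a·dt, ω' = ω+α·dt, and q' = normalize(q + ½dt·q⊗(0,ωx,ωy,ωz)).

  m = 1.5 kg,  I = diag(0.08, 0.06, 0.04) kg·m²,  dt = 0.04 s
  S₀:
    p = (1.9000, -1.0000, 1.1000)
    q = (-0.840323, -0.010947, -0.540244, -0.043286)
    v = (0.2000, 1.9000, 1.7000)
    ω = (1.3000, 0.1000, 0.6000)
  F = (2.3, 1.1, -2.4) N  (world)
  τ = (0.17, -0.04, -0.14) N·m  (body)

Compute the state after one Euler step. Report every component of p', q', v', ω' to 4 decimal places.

precession coupling ω×(Iω) = (-0.0012, 0.0312, -0.0026)
angular accel α = (2.1400, -1.1867, -3.4350)
ω + α·dt = (1.3856, 0.0525, 0.4626)
2q̇ = q⊗(0,ω) = (0.0942271, -1.4122377, -0.1337359, 0.1970287)
updated quaternion q' = (-0.8381, -0.0392, -0.5427, -0.0393)
linear accel F/m = (1.5333, 0.7333, -1.6000)
p' = p + v·dt = (1.9080, -0.9240, 1.1680)
v' = v + a·dt = (0.2613, 1.9293, 1.6360)

p' = (1.9080, -0.9240, 1.1680)
q' = (-0.8381, -0.0392, -0.5427, -0.0393)
v' = (0.2613, 1.9293, 1.6360)
ω' = (1.3856, 0.0525, 0.4626)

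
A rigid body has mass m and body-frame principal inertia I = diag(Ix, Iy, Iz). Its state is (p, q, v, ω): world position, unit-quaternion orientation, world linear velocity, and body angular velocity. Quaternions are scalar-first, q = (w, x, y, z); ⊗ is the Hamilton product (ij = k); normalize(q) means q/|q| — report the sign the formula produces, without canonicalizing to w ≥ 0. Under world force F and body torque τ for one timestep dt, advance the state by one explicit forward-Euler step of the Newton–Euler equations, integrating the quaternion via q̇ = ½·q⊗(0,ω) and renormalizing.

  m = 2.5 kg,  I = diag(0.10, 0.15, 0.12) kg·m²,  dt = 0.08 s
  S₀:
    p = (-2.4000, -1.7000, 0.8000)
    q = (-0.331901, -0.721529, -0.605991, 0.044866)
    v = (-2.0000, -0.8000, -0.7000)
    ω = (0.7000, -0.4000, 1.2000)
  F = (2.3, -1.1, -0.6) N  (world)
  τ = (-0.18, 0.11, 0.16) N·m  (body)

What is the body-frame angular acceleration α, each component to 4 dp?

gyro term ω×Iω = (0.0144, -0.0168, -0.0140)
(τ − ω×Iω)/I = (-1.9440, 0.8453, 1.4500)

α = (-1.9440, 0.8453, 1.4500)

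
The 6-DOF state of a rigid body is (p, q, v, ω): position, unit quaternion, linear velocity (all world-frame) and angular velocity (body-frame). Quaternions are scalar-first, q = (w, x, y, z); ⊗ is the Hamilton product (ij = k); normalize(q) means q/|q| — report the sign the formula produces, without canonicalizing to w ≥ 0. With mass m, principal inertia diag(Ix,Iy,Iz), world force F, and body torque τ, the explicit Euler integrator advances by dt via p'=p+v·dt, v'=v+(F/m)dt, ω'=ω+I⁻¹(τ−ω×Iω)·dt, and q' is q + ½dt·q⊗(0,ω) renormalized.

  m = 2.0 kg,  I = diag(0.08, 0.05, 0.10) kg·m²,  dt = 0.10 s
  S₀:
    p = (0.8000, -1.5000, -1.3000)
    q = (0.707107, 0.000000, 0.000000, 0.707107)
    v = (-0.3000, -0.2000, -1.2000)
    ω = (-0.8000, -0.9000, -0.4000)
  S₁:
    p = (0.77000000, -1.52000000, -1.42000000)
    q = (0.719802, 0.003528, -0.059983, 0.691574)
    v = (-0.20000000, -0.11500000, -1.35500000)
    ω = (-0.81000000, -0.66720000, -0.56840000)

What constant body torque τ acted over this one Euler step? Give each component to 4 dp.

rate change Δω = (-0.01000000, 0.23280000, -0.16840000)
precession coupling = (0.0180, -0.0064, -0.0216)
applied torque τ = (0.0100, 0.1100, -0.1900)

τ = (0.0100, 0.1100, -0.1900)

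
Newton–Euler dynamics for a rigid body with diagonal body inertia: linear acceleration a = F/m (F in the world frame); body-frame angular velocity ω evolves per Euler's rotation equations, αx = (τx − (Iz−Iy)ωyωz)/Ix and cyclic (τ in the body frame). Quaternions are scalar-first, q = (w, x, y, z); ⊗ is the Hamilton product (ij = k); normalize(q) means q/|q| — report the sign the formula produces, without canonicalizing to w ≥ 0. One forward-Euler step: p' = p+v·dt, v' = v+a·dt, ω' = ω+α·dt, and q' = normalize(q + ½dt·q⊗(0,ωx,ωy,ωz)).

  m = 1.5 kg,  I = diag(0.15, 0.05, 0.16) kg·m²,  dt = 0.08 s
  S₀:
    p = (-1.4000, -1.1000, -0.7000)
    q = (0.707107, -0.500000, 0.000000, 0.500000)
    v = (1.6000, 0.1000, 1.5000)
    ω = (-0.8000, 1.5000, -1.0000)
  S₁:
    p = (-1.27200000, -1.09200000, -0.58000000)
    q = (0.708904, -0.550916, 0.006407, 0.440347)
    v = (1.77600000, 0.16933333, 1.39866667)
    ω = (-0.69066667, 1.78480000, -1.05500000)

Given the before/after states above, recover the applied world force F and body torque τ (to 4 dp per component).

Δv = v₁−v₀ = (0.17600000, 0.06933333, -0.10133333)
F = m·Δv/dt = (3.3000, 1.3000, -1.9000)
ω₁ − ω₀ = (0.10933333, 0.28480000, -0.05500000)
I·α + gyro = (0.0400, 0.1700, 0.0100)

F = (3.3000, 1.3000, -1.9000)
τ = (0.0400, 0.1700, 0.0100)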